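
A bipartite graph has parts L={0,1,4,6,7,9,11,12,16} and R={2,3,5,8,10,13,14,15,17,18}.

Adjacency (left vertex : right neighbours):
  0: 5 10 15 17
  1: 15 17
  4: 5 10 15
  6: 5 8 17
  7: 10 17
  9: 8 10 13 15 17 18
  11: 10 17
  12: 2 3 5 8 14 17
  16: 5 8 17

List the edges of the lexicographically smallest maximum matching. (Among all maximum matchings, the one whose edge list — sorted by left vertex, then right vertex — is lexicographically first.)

Lex-smallest maximum matching: {(0,5), (1,15), (4,10), (6,8), (7,17), (9,13), (12,2)}

|M| = 7 (so the lex-smallest maximum matching has 7 edges)
process left vertices in ascending order; for each, take the smallest-labelled available neighbour that still permits 7 edges overall, or leave it unmatched if none does
lex-smallest matching: {0-5, 1-15, 4-10, 6-8, 7-17, 9-13, 12-2}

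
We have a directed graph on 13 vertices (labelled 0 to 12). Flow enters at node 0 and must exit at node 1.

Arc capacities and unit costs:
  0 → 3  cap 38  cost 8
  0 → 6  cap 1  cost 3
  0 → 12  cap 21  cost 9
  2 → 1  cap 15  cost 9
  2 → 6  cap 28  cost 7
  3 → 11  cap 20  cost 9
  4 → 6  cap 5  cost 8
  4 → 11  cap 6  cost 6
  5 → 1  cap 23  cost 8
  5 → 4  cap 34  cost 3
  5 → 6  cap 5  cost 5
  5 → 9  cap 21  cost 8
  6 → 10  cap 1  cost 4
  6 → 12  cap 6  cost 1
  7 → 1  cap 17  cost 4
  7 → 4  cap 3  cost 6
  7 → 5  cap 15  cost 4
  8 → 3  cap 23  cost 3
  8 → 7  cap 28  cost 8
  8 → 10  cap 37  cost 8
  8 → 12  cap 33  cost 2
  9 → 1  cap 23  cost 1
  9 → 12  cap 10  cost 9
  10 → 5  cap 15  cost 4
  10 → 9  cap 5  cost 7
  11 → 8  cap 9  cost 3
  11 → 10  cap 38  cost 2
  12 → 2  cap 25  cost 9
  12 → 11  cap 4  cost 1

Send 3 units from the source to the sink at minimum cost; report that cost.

shortest-cost path #1: 0→6→10→9→1 push 1 @ unit cost 15 (adds 15)
shortest-cost path #2: 0→12→11→10→9→1 push 2 @ unit cost 20 (adds 40)
total cost = 55

Minimum cost for 3 units: 55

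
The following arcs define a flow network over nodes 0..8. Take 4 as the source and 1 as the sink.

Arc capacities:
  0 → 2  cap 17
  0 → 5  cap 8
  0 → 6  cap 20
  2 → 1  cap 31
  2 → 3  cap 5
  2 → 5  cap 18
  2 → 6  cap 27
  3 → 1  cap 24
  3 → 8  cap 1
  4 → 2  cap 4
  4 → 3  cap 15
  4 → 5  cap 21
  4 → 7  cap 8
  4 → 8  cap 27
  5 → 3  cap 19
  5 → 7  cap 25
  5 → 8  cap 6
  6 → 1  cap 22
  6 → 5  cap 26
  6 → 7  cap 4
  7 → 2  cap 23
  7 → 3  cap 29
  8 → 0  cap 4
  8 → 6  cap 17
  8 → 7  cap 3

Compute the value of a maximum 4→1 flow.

augment #1: 4→2→1 bottleneck 4, total now 4
augment #2: 4→3→1 bottleneck 15, total now 19
augment #3: 4→5→3→1 bottleneck 9, total now 28
augment #4: 4→7→2→1 bottleneck 8, total now 36
augment #5: 4→8→6→1 bottleneck 17, total now 53
augment #6: 4→5→7→2→1 bottleneck 12, total now 65
augment #7: 4→8→0→2→1 bottleneck 4, total now 69
augment #8: 4→8→7→2→1 bottleneck 3, total now 72

Maximum flow value: 72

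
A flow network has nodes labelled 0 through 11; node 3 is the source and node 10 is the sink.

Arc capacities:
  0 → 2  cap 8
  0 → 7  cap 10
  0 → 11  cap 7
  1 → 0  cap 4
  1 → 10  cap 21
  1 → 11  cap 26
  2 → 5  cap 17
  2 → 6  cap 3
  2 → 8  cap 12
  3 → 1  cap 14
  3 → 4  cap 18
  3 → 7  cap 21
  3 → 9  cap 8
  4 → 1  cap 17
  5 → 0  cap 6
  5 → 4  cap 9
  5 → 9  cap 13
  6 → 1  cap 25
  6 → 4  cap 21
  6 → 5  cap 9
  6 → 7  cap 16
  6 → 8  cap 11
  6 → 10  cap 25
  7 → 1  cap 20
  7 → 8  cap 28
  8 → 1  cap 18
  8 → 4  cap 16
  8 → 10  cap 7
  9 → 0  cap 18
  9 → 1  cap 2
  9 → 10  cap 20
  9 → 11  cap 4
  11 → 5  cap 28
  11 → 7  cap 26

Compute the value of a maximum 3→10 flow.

augment #1: 3→1→10 bottleneck 14, total now 14
augment #2: 3→9→10 bottleneck 8, total now 22
augment #3: 3→4→1→10 bottleneck 7, total now 29
augment #4: 3→7→8→10 bottleneck 7, total now 36
augment #5: 3→4→1→0→2→6→10 bottleneck 3, total now 39
augment #6: 3→4→1→11→5→9→10 bottleneck 7, total now 46
augment #7: 3→7→1→11→5→9→10 bottleneck 5, total now 51

Maximum flow value: 51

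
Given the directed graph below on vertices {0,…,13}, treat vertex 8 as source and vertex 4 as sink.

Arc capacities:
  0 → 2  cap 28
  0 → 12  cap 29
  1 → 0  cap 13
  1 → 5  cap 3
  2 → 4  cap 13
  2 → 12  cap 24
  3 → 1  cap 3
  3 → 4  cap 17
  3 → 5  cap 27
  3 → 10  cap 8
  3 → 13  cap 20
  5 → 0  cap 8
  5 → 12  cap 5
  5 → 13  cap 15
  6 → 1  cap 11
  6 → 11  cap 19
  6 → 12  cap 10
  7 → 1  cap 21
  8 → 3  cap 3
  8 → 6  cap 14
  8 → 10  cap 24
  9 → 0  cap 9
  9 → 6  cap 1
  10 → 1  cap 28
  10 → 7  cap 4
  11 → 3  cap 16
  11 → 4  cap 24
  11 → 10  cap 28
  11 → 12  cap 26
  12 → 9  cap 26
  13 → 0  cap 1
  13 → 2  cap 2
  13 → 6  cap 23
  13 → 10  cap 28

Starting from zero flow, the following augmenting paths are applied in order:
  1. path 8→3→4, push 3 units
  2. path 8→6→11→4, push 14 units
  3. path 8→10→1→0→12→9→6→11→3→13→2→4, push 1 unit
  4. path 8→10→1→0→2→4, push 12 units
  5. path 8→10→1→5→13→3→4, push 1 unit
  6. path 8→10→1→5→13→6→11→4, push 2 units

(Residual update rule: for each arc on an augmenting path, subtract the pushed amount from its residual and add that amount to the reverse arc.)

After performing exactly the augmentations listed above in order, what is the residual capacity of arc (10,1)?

after path 1 (8→3→4, push 3): res(10,1)=28
after path 2 (8→6→11→4, push 14): res(10,1)=28
after path 3 (8→10→1→0→12→9→6→11→3→13→2→4, push 1): res(10,1)=27
after path 4 (8→10→1→0→2→4, push 12): res(10,1)=15
after path 5 (8→10→1→5→13→3→4, push 1): res(10,1)=14
after path 6 (8→10→1→5→13→6→11→4, push 2): res(10,1)=12

Residual capacity of (10,1): 12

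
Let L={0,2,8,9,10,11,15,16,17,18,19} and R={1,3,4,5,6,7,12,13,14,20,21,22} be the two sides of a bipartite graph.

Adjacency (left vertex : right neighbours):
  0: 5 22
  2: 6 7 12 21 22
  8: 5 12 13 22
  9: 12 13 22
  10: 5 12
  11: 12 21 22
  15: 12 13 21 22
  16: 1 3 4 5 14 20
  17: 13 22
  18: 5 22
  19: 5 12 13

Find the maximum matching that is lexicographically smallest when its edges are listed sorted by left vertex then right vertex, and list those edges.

|M| = 7 (so the lex-smallest maximum matching has 7 edges)
process left vertices in ascending order; for each, take the smallest-labelled available neighbour that still permits 7 edges overall, or leave it unmatched if none does
lex-smallest matching: {0-5, 2-6, 8-12, 9-13, 11-21, 15-22, 16-1}

Lex-smallest maximum matching: {(0,5), (2,6), (8,12), (9,13), (11,21), (15,22), (16,1)}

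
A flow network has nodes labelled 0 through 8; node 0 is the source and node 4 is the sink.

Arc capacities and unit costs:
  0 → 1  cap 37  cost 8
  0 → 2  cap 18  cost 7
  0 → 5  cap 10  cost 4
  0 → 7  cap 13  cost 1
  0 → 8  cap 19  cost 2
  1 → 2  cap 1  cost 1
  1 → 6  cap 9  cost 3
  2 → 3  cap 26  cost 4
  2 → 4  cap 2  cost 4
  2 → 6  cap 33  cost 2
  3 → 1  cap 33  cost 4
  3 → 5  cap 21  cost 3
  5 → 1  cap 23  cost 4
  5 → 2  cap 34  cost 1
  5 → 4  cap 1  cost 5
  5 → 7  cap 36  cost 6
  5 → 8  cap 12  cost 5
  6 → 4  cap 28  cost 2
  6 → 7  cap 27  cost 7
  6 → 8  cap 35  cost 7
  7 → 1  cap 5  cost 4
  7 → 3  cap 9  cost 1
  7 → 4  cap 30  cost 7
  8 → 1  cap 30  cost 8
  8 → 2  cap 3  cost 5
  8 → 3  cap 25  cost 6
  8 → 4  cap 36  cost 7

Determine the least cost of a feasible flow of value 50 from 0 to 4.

Minimum cost for 50 units: 453

shortest-cost path #1: 0→7→4 push 13 @ unit cost 8 (adds 104)
shortest-cost path #2: 0→5→4 push 1 @ unit cost 9 (adds 9)
shortest-cost path #3: 0→8→4 push 19 @ unit cost 9 (adds 171)
shortest-cost path #4: 0→5→2→4 push 2 @ unit cost 9 (adds 18)
shortest-cost path #5: 0→5→2→6→4 push 7 @ unit cost 9 (adds 63)
shortest-cost path #6: 0→2→6→4 push 8 @ unit cost 11 (adds 88)
total cost = 453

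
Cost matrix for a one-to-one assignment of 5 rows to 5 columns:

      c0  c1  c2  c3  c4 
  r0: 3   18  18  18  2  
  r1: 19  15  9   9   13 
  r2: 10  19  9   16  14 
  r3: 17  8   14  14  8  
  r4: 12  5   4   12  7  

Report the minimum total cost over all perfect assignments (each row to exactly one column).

Minimum assignment cost: 33

optimal assignment: row0→col4 (cost 2), row1→col3 (cost 9), row2→col0 (cost 10), row3→col1 (cost 8), row4→col2 (cost 4)
total = 2 + 9 + 10 + 8 + 4 = 33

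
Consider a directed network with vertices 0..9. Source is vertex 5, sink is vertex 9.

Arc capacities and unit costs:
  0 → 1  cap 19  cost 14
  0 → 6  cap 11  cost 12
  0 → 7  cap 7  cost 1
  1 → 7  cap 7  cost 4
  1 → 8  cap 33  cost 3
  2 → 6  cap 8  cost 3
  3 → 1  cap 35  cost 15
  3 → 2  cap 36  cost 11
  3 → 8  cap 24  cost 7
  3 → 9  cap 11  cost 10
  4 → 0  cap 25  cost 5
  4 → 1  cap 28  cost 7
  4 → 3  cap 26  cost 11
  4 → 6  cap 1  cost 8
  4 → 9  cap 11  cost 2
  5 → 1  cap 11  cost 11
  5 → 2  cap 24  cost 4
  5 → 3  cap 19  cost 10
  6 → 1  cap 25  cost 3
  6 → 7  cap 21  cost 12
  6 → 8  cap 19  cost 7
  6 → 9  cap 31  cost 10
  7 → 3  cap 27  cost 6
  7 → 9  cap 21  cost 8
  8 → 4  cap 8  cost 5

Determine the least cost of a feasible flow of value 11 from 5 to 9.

shortest-cost path #1: 5→2→6→9 push 8 @ unit cost 17 (adds 136)
shortest-cost path #2: 5→3→9 push 3 @ unit cost 20 (adds 60)
total cost = 196

Minimum cost for 11 units: 196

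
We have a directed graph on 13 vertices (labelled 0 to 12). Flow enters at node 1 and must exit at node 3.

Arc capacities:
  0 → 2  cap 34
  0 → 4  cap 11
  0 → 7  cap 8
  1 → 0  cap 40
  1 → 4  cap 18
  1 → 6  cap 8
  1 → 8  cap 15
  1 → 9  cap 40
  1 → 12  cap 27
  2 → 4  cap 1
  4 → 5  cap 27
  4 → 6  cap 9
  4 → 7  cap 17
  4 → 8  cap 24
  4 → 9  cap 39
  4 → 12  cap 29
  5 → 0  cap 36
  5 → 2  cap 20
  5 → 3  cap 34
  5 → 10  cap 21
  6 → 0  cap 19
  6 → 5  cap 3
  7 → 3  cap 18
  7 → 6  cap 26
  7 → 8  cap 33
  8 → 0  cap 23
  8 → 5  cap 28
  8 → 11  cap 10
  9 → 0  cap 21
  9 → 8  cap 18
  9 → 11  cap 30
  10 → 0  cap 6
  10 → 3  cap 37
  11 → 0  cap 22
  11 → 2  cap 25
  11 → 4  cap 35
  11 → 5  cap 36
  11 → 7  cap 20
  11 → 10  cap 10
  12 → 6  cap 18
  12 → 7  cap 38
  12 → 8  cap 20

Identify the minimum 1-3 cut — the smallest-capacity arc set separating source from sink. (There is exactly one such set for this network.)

augment #1: 1→0→7→3 push 8
augment #2: 1→4→5→3 push 18
augment #3: 1→6→5→3 push 3
augment #4: 1→8→5→3 push 13
augment #5: 1→12→7→3 push 10
augment #6: 1→8→5→10→3 push 2
augment #7: 1→9→11→10→3 push 10
augment #8: 1→0→4→5→10→3 push 9
augment #9: 1→9→8→5→10→3 push 10
max flow = 83; residual-reachable set from 1 gives S-side
cut edges (S→T): {(5,3), (5,10), (7,3), (11,10)} total cap 83

Min-cut arcs: {(5,3), (5,10), (7,3), (11,10)} (total capacity 83)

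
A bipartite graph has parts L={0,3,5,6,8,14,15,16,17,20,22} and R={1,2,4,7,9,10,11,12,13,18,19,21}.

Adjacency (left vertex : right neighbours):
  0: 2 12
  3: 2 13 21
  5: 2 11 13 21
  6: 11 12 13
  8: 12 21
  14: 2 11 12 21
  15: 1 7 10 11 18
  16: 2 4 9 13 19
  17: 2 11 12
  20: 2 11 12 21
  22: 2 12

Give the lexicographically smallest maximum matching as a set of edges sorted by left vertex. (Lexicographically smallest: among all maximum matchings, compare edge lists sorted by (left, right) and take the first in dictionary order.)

|M| = 7 (so the lex-smallest maximum matching has 7 edges)
process left vertices in ascending order; for each, take the smallest-labelled available neighbour that still permits 7 edges overall, or leave it unmatched if none does
lex-smallest matching: {0-2, 3-13, 5-11, 6-12, 8-21, 15-1, 16-4}

Lex-smallest maximum matching: {(0,2), (3,13), (5,11), (6,12), (8,21), (15,1), (16,4)}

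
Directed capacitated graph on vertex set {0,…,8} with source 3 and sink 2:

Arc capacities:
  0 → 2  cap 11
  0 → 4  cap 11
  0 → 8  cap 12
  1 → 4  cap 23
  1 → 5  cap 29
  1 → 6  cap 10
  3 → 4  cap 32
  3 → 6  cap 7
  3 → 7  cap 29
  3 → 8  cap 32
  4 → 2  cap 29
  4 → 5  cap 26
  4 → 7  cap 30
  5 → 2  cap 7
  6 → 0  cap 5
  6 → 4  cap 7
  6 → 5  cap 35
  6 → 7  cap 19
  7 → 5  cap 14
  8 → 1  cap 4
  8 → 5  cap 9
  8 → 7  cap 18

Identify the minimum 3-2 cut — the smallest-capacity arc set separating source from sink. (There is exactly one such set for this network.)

augment #1: 3→4→2 push 29
augment #2: 3→4→5→2 push 3
augment #3: 3→6→0→2 push 5
augment #4: 3→6→5→2 push 2
augment #5: 3→7→5→2 push 2
max flow = 41; residual-reachable set from 3 gives S-side
cut edges (S→T): {(4,2), (5,2), (6,0)} total cap 41

Min-cut arcs: {(4,2), (5,2), (6,0)} (total capacity 41)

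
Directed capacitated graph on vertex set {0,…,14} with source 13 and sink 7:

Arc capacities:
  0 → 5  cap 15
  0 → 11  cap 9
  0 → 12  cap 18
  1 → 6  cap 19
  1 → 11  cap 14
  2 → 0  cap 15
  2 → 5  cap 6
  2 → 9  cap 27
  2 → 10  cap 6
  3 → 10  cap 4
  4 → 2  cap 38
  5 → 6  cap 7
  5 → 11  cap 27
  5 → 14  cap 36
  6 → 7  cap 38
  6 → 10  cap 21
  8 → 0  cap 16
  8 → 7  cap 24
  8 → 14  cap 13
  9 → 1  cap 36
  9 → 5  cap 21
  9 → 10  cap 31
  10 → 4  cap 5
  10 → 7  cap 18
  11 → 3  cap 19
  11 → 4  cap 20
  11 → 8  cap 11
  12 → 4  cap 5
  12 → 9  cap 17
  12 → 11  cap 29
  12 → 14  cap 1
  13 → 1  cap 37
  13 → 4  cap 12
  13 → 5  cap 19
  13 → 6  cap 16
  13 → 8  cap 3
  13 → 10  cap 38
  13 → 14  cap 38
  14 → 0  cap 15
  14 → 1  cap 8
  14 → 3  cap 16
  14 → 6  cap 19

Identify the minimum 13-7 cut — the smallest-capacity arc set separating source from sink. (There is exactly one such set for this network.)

augment #1: 13→6→7 push 16
augment #2: 13→8→7 push 3
augment #3: 13→10→7 push 18
augment #4: 13→1→6→7 push 19
augment #5: 13→5→6→7 push 3
augment #6: 13→1→11→8→7 push 11
max flow = 70; residual-reachable set from 13 gives S-side
cut edges (S→T): {(6,7), (10,7), (11,8), (13,8)} total cap 70

Min-cut arcs: {(6,7), (10,7), (11,8), (13,8)} (total capacity 70)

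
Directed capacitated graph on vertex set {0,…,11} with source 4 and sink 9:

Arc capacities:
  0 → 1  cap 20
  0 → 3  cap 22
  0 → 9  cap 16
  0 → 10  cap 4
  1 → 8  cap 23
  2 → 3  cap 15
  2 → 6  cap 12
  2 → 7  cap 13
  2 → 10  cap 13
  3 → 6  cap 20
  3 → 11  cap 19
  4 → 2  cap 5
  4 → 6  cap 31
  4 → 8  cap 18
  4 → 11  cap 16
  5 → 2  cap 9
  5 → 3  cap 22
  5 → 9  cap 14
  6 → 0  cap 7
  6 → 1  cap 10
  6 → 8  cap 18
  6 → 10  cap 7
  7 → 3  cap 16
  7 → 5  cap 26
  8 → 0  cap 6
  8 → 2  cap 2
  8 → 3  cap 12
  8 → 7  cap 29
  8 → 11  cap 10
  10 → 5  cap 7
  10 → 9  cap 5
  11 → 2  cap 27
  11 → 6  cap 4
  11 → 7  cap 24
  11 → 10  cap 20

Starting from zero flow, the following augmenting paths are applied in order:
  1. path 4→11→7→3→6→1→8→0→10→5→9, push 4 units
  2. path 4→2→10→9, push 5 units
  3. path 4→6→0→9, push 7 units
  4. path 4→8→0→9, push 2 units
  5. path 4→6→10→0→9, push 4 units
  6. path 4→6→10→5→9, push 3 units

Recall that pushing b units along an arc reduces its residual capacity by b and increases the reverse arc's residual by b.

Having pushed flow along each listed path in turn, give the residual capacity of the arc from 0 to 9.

after path 1 (4→11→7→3→6→1→8→0→10→5→9, push 4): res(0,9)=16
after path 2 (4→2→10→9, push 5): res(0,9)=16
after path 3 (4→6→0→9, push 7): res(0,9)=9
after path 4 (4→8→0→9, push 2): res(0,9)=7
after path 5 (4→6→10→0→9, push 4): res(0,9)=3
after path 6 (4→6→10→5→9, push 3): res(0,9)=3

Residual capacity of (0,9): 3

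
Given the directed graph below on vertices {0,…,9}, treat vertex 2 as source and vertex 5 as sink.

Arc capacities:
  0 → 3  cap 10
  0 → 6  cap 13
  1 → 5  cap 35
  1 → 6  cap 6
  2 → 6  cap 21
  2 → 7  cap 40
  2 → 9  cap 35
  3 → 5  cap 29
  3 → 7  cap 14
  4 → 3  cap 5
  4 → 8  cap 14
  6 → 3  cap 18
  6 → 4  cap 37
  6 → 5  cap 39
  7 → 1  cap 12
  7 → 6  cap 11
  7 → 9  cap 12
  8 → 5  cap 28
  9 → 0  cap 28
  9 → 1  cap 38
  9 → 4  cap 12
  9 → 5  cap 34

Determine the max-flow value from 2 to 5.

Maximum flow value: 91

augment #1: 2→6→5 bottleneck 21, total now 21
augment #2: 2→9→5 bottleneck 34, total now 55
augment #3: 2→7→1→5 bottleneck 12, total now 67
augment #4: 2→7→6→5 bottleneck 11, total now 78
augment #5: 2→9→1→5 bottleneck 1, total now 79
augment #6: 2→7→9→1→5 bottleneck 12, total now 91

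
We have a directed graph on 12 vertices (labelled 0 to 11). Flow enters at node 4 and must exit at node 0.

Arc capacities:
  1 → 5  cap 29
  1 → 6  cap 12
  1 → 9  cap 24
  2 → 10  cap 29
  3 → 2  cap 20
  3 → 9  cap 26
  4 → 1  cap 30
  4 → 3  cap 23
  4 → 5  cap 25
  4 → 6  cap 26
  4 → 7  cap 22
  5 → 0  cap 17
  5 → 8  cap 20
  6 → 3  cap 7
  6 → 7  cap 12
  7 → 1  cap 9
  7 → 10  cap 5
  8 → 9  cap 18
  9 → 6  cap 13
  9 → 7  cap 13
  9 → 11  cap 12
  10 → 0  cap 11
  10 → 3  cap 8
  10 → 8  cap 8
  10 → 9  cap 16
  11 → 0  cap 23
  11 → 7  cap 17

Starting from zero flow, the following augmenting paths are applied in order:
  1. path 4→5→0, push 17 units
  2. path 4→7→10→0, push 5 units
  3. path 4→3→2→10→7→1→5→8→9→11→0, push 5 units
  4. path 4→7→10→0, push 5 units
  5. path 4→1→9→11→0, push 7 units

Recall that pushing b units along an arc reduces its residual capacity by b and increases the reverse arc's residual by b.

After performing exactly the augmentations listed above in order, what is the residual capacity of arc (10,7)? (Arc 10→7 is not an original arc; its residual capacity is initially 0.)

after path 1 (4→5→0, push 17): res(10,7)=0
after path 2 (4→7→10→0, push 5): res(10,7)=5
after path 3 (4→3→2→10→7→1→5→8→9→11→0, push 5): res(10,7)=0
after path 4 (4→7→10→0, push 5): res(10,7)=5
after path 5 (4→1→9→11→0, push 7): res(10,7)=5

Residual capacity of (10,7): 5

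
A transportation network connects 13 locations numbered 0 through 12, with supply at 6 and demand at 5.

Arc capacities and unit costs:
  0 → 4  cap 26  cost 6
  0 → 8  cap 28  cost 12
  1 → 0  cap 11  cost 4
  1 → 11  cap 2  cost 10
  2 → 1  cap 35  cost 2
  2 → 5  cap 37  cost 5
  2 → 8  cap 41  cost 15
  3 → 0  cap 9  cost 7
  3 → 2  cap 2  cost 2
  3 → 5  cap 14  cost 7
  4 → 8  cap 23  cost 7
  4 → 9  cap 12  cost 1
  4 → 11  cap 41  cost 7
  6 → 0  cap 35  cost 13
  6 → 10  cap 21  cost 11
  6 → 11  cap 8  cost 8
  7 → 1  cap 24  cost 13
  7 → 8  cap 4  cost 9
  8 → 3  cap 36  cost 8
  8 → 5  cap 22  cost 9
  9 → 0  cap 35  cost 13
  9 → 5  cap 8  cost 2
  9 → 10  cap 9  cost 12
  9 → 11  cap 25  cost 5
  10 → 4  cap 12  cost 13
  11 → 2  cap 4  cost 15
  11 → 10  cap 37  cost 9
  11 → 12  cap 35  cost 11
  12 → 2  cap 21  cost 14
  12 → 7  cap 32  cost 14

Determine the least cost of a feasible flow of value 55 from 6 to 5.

shortest-cost path #1: 6→0→4→9→5 push 8 @ unit cost 22 (adds 176)
shortest-cost path #2: 6→11→2→5 push 4 @ unit cost 28 (adds 112)
shortest-cost path #3: 6→0→8→5 push 22 @ unit cost 34 (adds 748)
shortest-cost path #4: 6→11→12→2→5 push 4 @ unit cost 38 (adds 152)
shortest-cost path #5: 6→0→8→3→5 push 5 @ unit cost 40 (adds 200)
shortest-cost path #6: 6→10→4→0→8→3→5 push 1 @ unit cost 45 (adds 45)
shortest-cost path #7: 6→10→4→8→3→5 push 8 @ unit cost 46 (adds 368)
shortest-cost path #8: 6→10→4→8→3→2→5 push 2 @ unit cost 46 (adds 92)
shortest-cost path #9: 6→10→4→9→11→12→2→5 push 1 @ unit cost 60 (adds 60)
total cost = 1953

Minimum cost for 55 units: 1953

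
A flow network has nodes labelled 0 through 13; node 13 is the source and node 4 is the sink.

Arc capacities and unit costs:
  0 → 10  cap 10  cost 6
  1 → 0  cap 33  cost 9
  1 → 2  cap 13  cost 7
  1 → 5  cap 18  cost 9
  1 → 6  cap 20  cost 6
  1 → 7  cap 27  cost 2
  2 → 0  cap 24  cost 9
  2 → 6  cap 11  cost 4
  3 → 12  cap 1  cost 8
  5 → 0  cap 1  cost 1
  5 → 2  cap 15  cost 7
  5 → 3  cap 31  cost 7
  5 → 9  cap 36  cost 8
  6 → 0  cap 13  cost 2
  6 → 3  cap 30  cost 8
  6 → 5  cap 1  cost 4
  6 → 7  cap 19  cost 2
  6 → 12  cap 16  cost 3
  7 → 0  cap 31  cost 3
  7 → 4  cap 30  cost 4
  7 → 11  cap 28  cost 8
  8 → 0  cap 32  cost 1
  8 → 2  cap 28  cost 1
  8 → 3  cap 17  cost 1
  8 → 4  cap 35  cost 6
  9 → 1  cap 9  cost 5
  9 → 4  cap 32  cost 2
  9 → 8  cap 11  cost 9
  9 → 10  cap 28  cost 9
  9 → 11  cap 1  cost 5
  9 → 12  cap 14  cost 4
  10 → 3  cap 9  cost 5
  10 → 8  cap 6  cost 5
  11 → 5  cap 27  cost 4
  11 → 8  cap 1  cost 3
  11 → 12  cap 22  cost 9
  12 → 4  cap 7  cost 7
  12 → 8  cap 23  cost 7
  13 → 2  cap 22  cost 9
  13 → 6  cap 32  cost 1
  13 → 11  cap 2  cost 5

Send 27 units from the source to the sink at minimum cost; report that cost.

Minimum cost for 27 units: 224

shortest-cost path #1: 13→6→7→4 push 19 @ unit cost 7 (adds 133)
shortest-cost path #2: 13→6→12→4 push 7 @ unit cost 11 (adds 77)
shortest-cost path #3: 13→11→8→4 push 1 @ unit cost 14 (adds 14)
total cost = 224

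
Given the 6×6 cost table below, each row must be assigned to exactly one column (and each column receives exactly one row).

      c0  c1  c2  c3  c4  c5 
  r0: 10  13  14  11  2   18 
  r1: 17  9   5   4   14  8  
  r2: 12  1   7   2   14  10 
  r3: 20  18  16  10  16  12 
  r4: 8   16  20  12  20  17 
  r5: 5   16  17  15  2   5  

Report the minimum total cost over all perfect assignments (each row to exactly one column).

Minimum assignment cost: 31

optimal assignment: row0→col4 (cost 2), row1→col2 (cost 5), row2→col1 (cost 1), row3→col3 (cost 10), row4→col0 (cost 8), row5→col5 (cost 5)
total = 2 + 5 + 1 + 10 + 8 + 5 = 31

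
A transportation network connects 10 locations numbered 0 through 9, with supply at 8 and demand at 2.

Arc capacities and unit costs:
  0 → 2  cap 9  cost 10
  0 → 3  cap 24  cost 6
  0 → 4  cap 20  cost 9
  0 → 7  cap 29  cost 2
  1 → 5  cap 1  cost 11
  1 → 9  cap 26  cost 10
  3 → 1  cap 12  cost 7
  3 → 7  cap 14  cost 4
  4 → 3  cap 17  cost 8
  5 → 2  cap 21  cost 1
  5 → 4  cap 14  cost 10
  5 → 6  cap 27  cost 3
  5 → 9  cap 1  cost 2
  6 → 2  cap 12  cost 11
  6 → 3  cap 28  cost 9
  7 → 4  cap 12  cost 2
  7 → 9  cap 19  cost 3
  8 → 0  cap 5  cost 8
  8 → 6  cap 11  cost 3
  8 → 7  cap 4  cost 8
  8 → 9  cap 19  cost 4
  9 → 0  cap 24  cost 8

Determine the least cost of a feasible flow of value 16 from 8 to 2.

shortest-cost path #1: 8→6→2 push 11 @ unit cost 14 (adds 154)
shortest-cost path #2: 8→0→2 push 5 @ unit cost 18 (adds 90)
total cost = 244

Minimum cost for 16 units: 244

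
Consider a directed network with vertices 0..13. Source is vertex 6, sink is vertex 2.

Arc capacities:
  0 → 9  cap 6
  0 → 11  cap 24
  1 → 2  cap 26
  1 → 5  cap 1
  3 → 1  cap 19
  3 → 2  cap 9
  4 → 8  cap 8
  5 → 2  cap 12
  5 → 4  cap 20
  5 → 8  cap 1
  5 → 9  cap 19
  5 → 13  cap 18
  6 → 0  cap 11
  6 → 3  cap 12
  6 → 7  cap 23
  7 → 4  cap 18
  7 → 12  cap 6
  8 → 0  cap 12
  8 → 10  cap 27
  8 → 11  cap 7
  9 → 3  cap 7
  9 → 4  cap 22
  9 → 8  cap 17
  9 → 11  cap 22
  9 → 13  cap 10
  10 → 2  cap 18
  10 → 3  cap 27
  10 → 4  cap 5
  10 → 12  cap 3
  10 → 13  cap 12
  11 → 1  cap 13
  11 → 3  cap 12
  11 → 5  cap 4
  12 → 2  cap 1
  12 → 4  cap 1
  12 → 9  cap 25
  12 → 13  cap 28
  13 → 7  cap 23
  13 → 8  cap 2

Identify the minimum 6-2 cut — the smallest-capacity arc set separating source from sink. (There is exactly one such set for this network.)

Min-cut arcs: {(4,8), (6,0), (6,3), (7,12)} (total capacity 37)

augment #1: 6→3→2 push 9
augment #2: 6→3→1→2 push 3
augment #3: 6→7→12→2 push 1
augment #4: 6→0→11→1→2 push 11
augment #5: 6→7→4→8→10→2 push 8
augment #6: 6→7→12→9→3→1→2 push 5
max flow = 37; residual-reachable set from 6 gives S-side
cut edges (S→T): {(4,8), (6,0), (6,3), (7,12)} total cap 37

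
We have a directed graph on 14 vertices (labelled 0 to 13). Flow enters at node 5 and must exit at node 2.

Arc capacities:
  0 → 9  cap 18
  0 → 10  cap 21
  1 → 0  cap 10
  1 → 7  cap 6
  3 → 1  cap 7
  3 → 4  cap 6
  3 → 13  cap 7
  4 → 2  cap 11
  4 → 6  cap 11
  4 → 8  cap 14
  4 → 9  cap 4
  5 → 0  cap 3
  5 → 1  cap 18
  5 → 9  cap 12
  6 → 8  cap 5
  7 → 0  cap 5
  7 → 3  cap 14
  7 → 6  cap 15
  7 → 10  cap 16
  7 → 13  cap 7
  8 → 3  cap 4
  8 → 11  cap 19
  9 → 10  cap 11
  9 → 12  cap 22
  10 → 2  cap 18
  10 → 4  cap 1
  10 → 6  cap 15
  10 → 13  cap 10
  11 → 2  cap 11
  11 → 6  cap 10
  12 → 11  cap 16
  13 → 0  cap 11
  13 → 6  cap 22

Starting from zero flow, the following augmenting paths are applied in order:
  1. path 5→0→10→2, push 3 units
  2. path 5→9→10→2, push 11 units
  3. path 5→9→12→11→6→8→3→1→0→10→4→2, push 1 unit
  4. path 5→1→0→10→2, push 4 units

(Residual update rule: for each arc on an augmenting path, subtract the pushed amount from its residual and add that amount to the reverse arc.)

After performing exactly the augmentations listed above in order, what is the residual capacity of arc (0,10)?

after path 1 (5→0→10→2, push 3): res(0,10)=18
after path 2 (5→9→10→2, push 11): res(0,10)=18
after path 3 (5→9→12→11→6→8→3→1→0→10→4→2, push 1): res(0,10)=17
after path 4 (5→1→0→10→2, push 4): res(0,10)=13

Residual capacity of (0,10): 13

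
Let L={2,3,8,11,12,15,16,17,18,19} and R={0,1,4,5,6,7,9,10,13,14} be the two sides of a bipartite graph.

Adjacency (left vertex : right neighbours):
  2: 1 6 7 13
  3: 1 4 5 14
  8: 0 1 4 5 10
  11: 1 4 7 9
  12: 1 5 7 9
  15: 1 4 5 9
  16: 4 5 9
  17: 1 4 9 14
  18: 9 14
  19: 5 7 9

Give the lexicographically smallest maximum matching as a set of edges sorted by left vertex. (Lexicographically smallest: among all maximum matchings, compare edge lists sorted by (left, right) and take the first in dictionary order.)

Lex-smallest maximum matching: {(2,6), (3,1), (8,0), (11,4), (12,5), (15,9), (17,14), (19,7)}

|M| = 8 (so the lex-smallest maximum matching has 8 edges)
process left vertices in ascending order; for each, take the smallest-labelled available neighbour that still permits 8 edges overall, or leave it unmatched if none does
lex-smallest matching: {2-6, 3-1, 8-0, 11-4, 12-5, 15-9, 17-14, 19-7}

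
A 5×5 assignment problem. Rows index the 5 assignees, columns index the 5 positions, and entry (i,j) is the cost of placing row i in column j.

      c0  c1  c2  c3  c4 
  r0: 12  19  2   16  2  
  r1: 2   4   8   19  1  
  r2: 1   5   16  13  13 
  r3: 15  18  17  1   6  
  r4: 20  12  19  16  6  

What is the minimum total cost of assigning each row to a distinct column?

optimal assignment: row0→col2 (cost 2), row1→col1 (cost 4), row2→col0 (cost 1), row3→col3 (cost 1), row4→col4 (cost 6)
total = 2 + 4 + 1 + 1 + 6 = 14

Minimum assignment cost: 14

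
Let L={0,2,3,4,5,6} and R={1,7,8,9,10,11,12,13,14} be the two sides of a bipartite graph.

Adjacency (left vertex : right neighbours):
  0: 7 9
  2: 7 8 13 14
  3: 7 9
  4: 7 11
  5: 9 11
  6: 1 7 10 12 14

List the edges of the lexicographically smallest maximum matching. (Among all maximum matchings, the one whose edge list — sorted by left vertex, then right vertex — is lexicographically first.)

|M| = 5 (so the lex-smallest maximum matching has 5 edges)
process left vertices in ascending order; for each, take the smallest-labelled available neighbour that still permits 5 edges overall, or leave it unmatched if none does
lex-smallest matching: {0-7, 2-8, 3-9, 4-11, 6-1}

Lex-smallest maximum matching: {(0,7), (2,8), (3,9), (4,11), (6,1)}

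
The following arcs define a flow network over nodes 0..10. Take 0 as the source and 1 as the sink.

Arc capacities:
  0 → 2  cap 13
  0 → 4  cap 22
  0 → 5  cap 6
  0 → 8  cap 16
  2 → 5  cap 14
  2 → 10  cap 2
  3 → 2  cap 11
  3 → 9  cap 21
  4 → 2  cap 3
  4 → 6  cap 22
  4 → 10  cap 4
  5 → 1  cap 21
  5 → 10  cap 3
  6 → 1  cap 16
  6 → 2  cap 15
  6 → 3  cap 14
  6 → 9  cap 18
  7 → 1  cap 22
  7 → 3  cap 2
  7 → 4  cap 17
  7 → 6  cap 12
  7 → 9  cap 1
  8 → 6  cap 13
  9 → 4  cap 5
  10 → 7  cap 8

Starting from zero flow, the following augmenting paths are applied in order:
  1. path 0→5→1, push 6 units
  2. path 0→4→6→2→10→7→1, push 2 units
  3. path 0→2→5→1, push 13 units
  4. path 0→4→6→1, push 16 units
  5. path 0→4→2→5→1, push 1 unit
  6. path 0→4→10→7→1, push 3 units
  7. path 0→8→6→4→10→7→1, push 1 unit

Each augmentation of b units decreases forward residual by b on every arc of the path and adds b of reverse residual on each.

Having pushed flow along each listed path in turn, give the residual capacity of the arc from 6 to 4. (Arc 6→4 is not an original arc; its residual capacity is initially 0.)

after path 1 (0→5→1, push 6): res(6,4)=0
after path 2 (0→4→6→2→10→7→1, push 2): res(6,4)=2
after path 3 (0→2→5→1, push 13): res(6,4)=2
after path 4 (0→4→6→1, push 16): res(6,4)=18
after path 5 (0→4→2→5→1, push 1): res(6,4)=18
after path 6 (0→4→10→7→1, push 3): res(6,4)=18
after path 7 (0→8→6→4→10→7→1, push 1): res(6,4)=17

Residual capacity of (6,4): 17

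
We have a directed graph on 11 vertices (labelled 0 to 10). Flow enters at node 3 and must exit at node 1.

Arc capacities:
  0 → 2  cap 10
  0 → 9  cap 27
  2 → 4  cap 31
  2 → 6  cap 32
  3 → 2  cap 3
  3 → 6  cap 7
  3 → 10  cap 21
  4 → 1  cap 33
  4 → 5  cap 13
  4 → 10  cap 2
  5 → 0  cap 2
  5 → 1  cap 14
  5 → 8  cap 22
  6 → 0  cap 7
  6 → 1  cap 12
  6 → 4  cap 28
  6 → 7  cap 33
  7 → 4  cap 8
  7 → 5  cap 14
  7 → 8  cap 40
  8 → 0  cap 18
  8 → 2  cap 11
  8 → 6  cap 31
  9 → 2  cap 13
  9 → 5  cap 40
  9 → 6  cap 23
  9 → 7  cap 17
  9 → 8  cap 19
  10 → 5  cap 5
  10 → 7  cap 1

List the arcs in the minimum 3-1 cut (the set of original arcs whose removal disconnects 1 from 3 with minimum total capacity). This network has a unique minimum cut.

augment #1: 3→6→1 push 7
augment #2: 3→2→4→1 push 3
augment #3: 3→10→5→1 push 5
augment #4: 3→10→7→4→1 push 1
max flow = 16; residual-reachable set from 3 gives S-side
cut edges (S→T): {(3,2), (3,6), (10,5), (10,7)} total cap 16

Min-cut arcs: {(3,2), (3,6), (10,5), (10,7)} (total capacity 16)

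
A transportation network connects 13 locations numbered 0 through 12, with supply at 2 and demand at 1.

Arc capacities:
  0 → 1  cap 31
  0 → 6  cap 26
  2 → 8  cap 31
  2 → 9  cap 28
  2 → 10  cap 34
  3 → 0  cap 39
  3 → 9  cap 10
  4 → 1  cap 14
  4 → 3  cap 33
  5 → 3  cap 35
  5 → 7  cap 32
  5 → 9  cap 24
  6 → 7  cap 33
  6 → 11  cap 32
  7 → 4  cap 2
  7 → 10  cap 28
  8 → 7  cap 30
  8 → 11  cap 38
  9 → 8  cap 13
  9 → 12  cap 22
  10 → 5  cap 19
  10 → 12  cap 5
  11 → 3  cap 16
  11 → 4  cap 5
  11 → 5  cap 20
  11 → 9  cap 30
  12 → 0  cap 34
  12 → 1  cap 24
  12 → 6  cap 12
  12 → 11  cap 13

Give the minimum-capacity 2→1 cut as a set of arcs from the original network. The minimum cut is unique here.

augment #1: 2→9→12→1 push 22
augment #2: 2→10→12→1 push 2
augment #3: 2→8→7→4→1 push 2
augment #4: 2→8→11→4→1 push 5
augment #5: 2→10→12→0→1 push 3
augment #6: 2→8→11→3→0→1 push 16
augment #7: 2→10→5→3→0→1 push 12
max flow = 62; residual-reachable set from 2 gives S-side
cut edges (S→T): {(0,1), (7,4), (11,4), (12,1)} total cap 62

Min-cut arcs: {(0,1), (7,4), (11,4), (12,1)} (total capacity 62)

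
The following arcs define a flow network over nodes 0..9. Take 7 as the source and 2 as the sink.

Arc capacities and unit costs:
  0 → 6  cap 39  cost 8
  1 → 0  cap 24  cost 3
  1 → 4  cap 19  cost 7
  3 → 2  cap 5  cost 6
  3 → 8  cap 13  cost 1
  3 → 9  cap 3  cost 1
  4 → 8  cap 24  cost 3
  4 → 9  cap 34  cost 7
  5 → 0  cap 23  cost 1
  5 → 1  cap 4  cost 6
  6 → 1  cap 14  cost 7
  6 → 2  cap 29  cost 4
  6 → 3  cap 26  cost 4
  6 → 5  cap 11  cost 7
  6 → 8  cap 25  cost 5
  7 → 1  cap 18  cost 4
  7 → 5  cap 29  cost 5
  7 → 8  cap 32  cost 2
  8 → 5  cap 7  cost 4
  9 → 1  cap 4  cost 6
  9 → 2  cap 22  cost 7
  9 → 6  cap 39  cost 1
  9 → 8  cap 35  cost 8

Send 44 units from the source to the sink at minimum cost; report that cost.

shortest-cost path #1: 7→5→0→6→2 push 23 @ unit cost 18 (adds 414)
shortest-cost path #2: 7→1→0→6→2 push 6 @ unit cost 19 (adds 114)
shortest-cost path #3: 7→1→4→9→2 push 12 @ unit cost 25 (adds 300)
shortest-cost path #4: 7→5→1→4→9→2 push 3 @ unit cost 32 (adds 96)
total cost = 924

Minimum cost for 44 units: 924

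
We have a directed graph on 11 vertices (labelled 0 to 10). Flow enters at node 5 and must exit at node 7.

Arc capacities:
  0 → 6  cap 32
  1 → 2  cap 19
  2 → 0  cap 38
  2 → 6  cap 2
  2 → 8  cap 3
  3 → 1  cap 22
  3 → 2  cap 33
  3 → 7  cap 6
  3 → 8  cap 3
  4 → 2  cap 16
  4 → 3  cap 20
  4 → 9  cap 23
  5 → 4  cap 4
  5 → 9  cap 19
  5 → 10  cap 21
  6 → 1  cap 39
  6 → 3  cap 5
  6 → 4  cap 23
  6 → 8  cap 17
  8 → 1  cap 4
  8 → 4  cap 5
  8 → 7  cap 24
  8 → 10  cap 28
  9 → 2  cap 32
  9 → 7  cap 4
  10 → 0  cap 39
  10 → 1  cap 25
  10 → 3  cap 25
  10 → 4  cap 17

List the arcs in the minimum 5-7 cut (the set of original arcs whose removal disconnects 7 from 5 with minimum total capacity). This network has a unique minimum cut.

augment #1: 5→9→7 push 4
augment #2: 5→4→3→7 push 4
augment #3: 5→10→3→7 push 2
augment #4: 5→9→2→8→7 push 3
augment #5: 5→10→3→8→7 push 3
augment #6: 5→9→2→6→8→7 push 2
augment #7: 5→10→0→6→8→7 push 15
max flow = 33; residual-reachable set from 5 gives S-side
cut edges (S→T): {(2,8), (3,7), (3,8), (6,8), (9,7)} total cap 33

Min-cut arcs: {(2,8), (3,7), (3,8), (6,8), (9,7)} (total capacity 33)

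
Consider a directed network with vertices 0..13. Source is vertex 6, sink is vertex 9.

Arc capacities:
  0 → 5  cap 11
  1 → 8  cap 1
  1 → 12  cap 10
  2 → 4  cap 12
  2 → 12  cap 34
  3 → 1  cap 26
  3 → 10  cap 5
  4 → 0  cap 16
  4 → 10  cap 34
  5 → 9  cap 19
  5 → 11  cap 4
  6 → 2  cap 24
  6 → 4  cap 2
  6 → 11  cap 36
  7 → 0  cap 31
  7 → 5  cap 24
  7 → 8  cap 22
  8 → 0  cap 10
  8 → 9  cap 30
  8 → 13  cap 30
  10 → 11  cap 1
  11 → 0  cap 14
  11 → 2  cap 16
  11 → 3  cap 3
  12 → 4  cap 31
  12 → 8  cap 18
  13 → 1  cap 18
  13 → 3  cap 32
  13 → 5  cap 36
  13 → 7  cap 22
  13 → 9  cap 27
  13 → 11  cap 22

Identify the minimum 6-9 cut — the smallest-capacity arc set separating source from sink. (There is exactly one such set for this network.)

augment #1: 6→2→12→8→9 push 18
augment #2: 6→4→0→5→9 push 2
augment #3: 6→11→0→5→9 push 9
augment #4: 6→11→3→1→8→9 push 1
max flow = 30; residual-reachable set from 6 gives S-side
cut edges (S→T): {(0,5), (1,8), (12,8)} total cap 30

Min-cut arcs: {(0,5), (1,8), (12,8)} (total capacity 30)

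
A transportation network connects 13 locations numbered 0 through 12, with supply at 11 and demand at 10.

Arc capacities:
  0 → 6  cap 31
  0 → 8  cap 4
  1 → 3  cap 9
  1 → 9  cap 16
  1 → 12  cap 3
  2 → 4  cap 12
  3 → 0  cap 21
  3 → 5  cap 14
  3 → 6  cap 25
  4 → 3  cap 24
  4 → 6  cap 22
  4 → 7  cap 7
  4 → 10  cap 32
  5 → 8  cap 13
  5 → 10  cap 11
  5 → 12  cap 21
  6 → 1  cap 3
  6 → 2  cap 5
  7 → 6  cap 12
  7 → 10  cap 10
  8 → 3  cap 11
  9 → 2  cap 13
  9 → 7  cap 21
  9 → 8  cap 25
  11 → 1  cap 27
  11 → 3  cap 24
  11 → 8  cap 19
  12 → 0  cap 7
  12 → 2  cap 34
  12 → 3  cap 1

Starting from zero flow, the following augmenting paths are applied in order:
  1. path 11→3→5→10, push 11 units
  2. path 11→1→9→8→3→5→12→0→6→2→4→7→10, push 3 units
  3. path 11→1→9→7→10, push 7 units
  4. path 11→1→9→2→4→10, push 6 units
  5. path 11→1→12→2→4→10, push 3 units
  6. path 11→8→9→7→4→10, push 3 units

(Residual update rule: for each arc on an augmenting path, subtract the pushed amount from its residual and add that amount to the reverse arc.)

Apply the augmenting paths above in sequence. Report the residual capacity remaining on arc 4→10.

after path 1 (11→3→5→10, push 11): res(4,10)=32
after path 2 (11→1→9→8→3→5→12→0→6→2→4→7→10, push 3): res(4,10)=32
after path 3 (11→1→9→7→10, push 7): res(4,10)=32
after path 4 (11→1→9→2→4→10, push 6): res(4,10)=26
after path 5 (11→1→12→2→4→10, push 3): res(4,10)=23
after path 6 (11→8→9→7→4→10, push 3): res(4,10)=20

Residual capacity of (4,10): 20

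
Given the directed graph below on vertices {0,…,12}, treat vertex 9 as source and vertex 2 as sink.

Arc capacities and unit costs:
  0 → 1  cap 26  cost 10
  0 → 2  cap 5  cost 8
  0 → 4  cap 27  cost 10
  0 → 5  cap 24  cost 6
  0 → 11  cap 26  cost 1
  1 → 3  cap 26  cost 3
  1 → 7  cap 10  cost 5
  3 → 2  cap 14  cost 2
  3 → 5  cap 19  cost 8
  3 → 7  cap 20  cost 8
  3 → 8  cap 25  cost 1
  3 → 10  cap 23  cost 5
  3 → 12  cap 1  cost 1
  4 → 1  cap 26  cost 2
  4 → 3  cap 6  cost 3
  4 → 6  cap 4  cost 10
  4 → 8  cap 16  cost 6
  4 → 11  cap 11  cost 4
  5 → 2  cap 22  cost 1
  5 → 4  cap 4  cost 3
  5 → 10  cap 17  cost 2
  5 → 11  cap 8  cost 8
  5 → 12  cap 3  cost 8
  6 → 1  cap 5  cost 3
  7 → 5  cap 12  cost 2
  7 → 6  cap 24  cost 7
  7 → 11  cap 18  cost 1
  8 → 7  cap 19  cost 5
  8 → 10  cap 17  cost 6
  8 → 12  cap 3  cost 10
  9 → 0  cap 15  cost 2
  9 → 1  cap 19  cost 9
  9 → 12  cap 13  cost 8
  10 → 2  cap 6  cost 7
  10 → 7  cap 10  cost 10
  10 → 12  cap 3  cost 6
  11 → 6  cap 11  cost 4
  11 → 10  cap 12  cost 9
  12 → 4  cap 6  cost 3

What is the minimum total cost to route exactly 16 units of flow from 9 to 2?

Minimum cost for 16 units: 149

shortest-cost path #1: 9→0→5→2 push 15 @ unit cost 9 (adds 135)
shortest-cost path #2: 9→1→3→2 push 1 @ unit cost 14 (adds 14)
total cost = 149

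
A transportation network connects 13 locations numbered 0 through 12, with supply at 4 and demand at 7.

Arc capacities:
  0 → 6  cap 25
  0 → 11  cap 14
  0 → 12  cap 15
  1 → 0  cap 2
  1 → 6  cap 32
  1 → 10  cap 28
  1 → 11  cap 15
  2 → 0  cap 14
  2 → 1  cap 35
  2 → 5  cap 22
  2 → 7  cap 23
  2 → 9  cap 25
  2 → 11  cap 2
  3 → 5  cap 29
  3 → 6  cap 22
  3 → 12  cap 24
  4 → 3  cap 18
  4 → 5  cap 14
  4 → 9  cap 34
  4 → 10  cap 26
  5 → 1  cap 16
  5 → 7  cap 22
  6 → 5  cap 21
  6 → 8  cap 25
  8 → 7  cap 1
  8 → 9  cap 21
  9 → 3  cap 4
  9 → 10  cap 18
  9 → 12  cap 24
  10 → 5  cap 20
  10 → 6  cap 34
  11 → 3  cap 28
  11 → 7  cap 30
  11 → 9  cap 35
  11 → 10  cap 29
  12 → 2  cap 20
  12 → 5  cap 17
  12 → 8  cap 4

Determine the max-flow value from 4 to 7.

Maximum flow value: 59

augment #1: 4→5→7 bottleneck 14, total now 14
augment #2: 4→3→5→7 bottleneck 8, total now 22
augment #3: 4→3→6→8→7 bottleneck 1, total now 23
augment #4: 4→3→12→2→7 bottleneck 9, total now 32
augment #5: 4→9→12→2→7 bottleneck 11, total now 43
augment #6: 4→10→5→1→11→7 bottleneck 15, total now 58
augment #7: 4→10→5→1→0→11→7 bottleneck 1, total now 59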